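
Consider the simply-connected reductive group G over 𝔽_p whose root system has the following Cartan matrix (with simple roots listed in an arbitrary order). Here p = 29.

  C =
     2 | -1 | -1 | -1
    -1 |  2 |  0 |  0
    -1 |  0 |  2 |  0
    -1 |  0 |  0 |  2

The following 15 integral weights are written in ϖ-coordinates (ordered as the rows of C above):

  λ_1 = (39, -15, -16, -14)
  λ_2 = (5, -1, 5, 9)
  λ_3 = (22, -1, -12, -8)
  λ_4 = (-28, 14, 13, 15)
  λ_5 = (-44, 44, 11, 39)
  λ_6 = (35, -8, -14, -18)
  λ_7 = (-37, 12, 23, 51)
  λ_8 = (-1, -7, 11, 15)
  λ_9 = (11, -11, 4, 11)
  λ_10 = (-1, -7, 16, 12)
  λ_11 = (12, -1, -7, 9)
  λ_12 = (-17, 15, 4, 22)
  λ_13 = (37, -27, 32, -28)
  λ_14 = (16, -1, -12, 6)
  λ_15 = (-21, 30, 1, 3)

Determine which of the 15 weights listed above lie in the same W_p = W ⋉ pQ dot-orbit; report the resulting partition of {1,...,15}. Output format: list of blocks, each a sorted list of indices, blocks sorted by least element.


C ↔ D_4 under row/col permutation; |W(D_4)| = 192.

Each λ_j+ρ reduced to Ā_29; 4-tuples below use C's row order:

  λ_1 → (9, 3, 4, 2);  λ_2 → (6, 0, 6, 10);  λ_3 → (5, 0, 11, 7);  λ_4 → (9, 3, 4, 2);  λ_5 → (9, 3, 4, 2);  λ_6 → (6, 0, 6, 10);  λ_7 → (5, 0, 11, 7);  λ_8 → (6, 0, 6, 10);  λ_9 → (0, 10, 5, 12);  λ_10 → (5, 0, 11, 7);  λ_11 → (6, 0, 6, 10);  λ_12 → (5, 0, 11, 7);  λ_13 → (9, 3, 4, 2);  λ_14 → (5, 0, 11, 7);  λ_15 → (9, 3, 4, 2)

Partition of {1..15} into 4 W_29-dot-orbits:

[[1, 4, 5, 13, 15], [2, 6, 8, 11], [3, 7, 10, 12, 14], [9]]


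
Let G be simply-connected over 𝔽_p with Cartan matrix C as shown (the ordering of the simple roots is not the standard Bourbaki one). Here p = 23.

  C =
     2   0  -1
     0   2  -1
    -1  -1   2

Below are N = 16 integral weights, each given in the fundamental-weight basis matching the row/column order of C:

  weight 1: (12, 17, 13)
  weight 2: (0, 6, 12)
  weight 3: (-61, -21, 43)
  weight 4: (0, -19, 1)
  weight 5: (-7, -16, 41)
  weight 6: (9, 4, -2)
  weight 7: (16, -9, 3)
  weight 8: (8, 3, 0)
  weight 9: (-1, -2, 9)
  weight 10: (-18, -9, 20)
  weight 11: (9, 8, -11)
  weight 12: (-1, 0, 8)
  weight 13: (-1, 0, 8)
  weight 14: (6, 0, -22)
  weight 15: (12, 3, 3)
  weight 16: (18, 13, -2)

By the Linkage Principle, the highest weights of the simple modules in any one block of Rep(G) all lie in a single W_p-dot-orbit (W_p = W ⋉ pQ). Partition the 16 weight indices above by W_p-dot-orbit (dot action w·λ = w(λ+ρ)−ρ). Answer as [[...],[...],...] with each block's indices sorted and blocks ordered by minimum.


Type A_3, rank 3, |W|=24; reorder rows/cols to standard.

λ_j+ρ reflected into Ā_23 (⟨·,θ^∨⟩≤23); 3-tuples as given:

  [1] (9, 4, 1);  [2] (1, 7, 13);  [3] (1, 7, 13);  [4] (15, 2, 1);  [5] (13, 4, 4);  [6] (9, 4, 1);  [7] (13, 4, 4);  [8] (9, 4, 1);  [9] (0, 1, 9);  [10] (13, 4, 4);  [11] (0, 1, 9);  [12] (0, 1, 9);  [13] (0, 1, 9);  [14] (1, 7, 13);  [15] (13, 4, 4);  [16] (9, 4, 1)

Partition of {1..16} into 5 W_23-dot-orbits:

[[1, 6, 8, 16], [2, 3, 14], [4], [5, 7, 10, 15], [9, 11, 12, 13]]


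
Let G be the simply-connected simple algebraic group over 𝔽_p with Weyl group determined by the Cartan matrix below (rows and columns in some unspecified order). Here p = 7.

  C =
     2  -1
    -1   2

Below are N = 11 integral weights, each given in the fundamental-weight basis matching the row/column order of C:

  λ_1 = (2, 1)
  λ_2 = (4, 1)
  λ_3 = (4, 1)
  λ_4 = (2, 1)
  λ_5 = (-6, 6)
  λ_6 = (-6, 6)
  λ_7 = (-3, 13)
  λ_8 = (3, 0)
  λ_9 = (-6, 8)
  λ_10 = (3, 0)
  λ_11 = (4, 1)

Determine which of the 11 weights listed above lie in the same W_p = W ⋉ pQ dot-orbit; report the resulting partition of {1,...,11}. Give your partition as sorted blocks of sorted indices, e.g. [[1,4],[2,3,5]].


A_2 Cartan matrix, 2 simple roots permuted; ρ=(1,1).

W_7-reps of the 11 weights in Ā_7 (same 2-coord order as C):

    λ_1 → (3, 2)
    λ_2 → (5, 2)
    λ_3 → (5, 2)
    λ_4 → (3, 2)
    λ_5 → (5, 2)
    λ_6 → (5, 2)
    λ_7 → (5, 0)
    λ_8 → (4, 1)
    λ_9 → (3, 2)
    λ_10 → (4, 1)
    λ_11 → (5, 2)

Linkage partition of the 11 weights (4 classes, p=7):

[[1, 4, 9], [2, 3, 5, 6, 11], [7], [8, 10]]


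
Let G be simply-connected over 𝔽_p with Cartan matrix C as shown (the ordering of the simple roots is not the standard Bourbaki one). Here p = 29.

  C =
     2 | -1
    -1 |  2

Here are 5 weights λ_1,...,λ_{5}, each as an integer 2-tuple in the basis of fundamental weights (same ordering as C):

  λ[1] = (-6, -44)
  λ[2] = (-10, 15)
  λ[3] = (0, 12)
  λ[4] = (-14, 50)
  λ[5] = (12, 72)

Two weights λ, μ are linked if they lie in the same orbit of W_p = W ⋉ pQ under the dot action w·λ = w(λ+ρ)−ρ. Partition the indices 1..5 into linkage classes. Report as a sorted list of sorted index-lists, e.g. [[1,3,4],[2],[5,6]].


Dynkin diagram of C (from the 2 off-diagonal −1 entries): A_2.

W_29-reps of the 5 weights in Ā_29 (same 2-coord order as C):

    1: (10, 14)
    2: (9, 7)
    3: (1, 13)
    4: (9, 7)
    5: (1, 13)

Grouping the 5 weights by Ā_29-representative: 3 linkage classes.

[[1], [2, 4], [3, 5]]


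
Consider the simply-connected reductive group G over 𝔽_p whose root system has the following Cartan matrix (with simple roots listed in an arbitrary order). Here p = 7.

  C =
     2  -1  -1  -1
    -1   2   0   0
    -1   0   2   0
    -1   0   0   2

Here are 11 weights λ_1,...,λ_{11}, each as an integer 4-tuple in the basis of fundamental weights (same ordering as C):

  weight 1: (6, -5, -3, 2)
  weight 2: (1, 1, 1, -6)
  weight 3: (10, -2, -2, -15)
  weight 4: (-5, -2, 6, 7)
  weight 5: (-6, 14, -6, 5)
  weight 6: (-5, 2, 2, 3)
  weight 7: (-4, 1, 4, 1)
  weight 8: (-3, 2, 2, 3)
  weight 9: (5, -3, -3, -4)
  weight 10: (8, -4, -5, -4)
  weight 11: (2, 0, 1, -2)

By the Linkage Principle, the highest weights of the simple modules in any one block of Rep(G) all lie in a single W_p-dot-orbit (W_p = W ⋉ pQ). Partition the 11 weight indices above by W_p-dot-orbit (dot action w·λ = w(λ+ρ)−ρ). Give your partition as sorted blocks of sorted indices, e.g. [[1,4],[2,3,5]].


Dynkin diagram of C (from the 6 off-diagonal −1 entries): D_4.

Each λ_j+ρ reduced to Ā_7; 4-tuples below use C's row order:

  λ_1 → (2, 1, 1, 0)
  λ_2 → (1, 1, 1, 2)
  λ_3 → (2, 1, 1, 0)
  λ_4 → (2, 1, 1, 0)
  λ_5 → (1, 1, 1, 2)
  λ_6 → (2, 1, 1, 0)
  λ_7 → (1, 1, 2, 1)
  λ_8 → (1, 1, 1, 2)
  λ_9 → (1, 1, 1, 2)
  λ_10 → (1, 1, 2, 1)
  λ_11 → (1, 1, 2, 1)

Partition of {1..11} into 3 W_7-dot-orbits:

[[1, 3, 4, 6], [2, 5, 8, 9], [7, 10, 11]]


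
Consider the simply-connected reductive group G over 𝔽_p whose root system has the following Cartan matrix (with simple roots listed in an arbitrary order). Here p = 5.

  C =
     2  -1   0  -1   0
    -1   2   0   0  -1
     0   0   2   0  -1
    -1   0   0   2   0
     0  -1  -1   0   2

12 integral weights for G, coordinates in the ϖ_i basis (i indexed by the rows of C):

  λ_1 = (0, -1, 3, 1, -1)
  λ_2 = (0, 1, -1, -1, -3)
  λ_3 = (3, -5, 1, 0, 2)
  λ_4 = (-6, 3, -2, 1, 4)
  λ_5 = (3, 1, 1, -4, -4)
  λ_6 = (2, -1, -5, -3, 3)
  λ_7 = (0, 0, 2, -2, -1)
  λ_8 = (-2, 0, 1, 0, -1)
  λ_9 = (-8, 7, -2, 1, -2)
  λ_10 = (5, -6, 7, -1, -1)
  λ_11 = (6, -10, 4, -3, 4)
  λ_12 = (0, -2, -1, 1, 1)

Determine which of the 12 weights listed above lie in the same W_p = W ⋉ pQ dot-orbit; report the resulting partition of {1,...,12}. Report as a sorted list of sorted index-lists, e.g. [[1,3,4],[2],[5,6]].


Type A_5, rank 5, |W|=720; reorder rows/cols to standard.

Alcove-folded reps (p=5, 12 weights, presented ϖ-order):

  λ_1+ρ ↦ (1, 0, 2, 0, 0)
  λ_2+ρ ↦ (1, 0, 2, 0, 0)
  λ_3+ρ ↦ (0, 3, 0, 0, 1)
  λ_4+ρ ↦ (0, 1, 3, 1, 0)
  λ_5+ρ ↦ (0, 1, 0, 2, 1)
  λ_6+ρ ↦ (1, 0, 2, 0, 0)
  λ_7+ρ ↦ (0, 1, 3, 1, 0)
  λ_8+ρ ↦ (1, 0, 2, 0, 0)
  λ_9+ρ ↦ (0, 1, 0, 2, 1)
  λ_10+ρ ↦ (0, 3, 0, 0, 1)
  λ_11+ρ ↦ (1, 0, 2, 0, 0)
  λ_12+ρ ↦ (0, 1, 0, 2, 1)

Grouping the 12 weights by Ā_5-representative: 4 linkage classes.

[[1, 2, 6, 8, 11], [3, 10], [4, 7], [5, 9, 12]]


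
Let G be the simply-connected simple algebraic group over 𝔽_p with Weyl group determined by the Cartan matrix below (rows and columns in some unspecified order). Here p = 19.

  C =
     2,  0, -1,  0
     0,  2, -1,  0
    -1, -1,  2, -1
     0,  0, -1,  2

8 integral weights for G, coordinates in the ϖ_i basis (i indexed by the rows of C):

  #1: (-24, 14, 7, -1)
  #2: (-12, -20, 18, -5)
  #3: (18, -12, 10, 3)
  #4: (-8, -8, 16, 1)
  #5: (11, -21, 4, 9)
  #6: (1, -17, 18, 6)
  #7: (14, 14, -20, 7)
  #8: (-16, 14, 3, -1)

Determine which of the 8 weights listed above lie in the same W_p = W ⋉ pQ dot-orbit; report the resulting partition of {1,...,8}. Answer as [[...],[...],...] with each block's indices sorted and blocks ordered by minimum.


Type D_4, rank 4, |W|=192; reorder rows/cols to standard.

Each λ_j+ρ reduced to Ā_19; 4-tuples below use C's row order:

  λ_1 → (4, 4, 0, 11) · λ_2 → (4, 4, 0, 11) · λ_3 → (4, 4, 0, 11) · λ_4 → (7, 7, 0, 2) · λ_5 → (2, 4, 1, 4) · λ_6 → (7, 7, 0, 2) · λ_7 → (4, 4, 0, 11) · λ_8 → (4, 4, 0, 11)

Partition of {1..8} into 3 W_19-dot-orbits:

[[1, 2, 3, 7, 8], [4, 6], [5]]


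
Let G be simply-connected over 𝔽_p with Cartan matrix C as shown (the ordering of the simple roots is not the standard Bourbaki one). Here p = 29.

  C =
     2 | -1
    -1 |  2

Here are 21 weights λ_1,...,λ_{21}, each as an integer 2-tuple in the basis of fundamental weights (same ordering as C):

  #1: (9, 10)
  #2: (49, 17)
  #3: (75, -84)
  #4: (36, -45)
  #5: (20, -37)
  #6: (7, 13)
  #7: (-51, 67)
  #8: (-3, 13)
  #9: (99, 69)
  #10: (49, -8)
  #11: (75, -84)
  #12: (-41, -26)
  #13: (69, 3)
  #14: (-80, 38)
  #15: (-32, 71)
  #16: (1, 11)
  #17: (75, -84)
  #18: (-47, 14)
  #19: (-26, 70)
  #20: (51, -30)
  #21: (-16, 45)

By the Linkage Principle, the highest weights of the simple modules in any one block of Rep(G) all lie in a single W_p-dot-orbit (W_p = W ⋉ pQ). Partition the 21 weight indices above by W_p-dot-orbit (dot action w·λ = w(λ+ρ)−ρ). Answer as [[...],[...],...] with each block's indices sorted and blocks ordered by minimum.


A_2 Cartan matrix, 2 simple roots permuted; ρ=(1,1).

Folding the 21 weights λ_j+ρ into Ā_29 (reps in the given 2-coord order):

  [1] (10, 11)
  [2] (10, 11)
  [3] (4, 7)
  [4] (8, 14)
  [5] (8, 14)
  [6] (8, 14)
  [7] (10, 11)
  [8] (2, 12)
  [9] (4, 13)
  [10] (8, 14)
  [11] (4, 7)
  [12] (4, 7)
  [13] (4, 13)
  [14] (10, 11)
  [15] (2, 12)
  [16] (2, 12)
  [17] (4, 7)
  [18] (2, 12)
  [19] (4, 13)
  [20] (0, 6)
  [21] (2, 12)

6 distinct reps among the 21 weights ⇒ 6 W_29-linkage classes:

[[1, 2, 7, 14], [3, 11, 12, 17], [4, 5, 6, 10], [8, 15, 16, 18, 21], [9, 13, 19], [20]]


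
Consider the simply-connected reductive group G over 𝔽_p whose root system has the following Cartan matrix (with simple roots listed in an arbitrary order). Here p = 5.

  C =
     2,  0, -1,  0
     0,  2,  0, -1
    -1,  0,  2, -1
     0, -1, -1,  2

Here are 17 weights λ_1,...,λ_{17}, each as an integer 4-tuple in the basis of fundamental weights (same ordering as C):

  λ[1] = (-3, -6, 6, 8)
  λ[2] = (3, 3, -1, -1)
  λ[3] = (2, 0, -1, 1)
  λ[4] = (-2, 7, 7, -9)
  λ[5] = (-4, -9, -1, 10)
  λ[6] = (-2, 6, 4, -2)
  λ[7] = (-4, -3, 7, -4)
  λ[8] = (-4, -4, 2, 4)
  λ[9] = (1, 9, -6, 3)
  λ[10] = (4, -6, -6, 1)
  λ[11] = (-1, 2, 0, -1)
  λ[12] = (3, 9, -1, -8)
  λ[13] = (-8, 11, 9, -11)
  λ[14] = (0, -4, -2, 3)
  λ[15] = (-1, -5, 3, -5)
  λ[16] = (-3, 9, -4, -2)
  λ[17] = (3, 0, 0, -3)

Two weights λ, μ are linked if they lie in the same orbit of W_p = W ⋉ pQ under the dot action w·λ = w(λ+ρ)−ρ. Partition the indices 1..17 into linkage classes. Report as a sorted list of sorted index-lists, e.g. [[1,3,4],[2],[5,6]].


A_4 Cartan matrix, 4 simple roots permuted; ρ=(1,1,1,1).

Each λ_j+ρ reduced to Ā_5; 4-tuples below use C's row order:

    [1] (0, 3, 1, 0)
    [2] (1, 1, 0, 0)
    [3] (2, 0, 0, 2)
    [4] (2, 0, 0, 2)
    [5] (2, 0, 0, 2)
    [6] (3, 1, 1, 0)
    [7] (0, 0, 0, 2)
    [8] (0, 0, 0, 2)
    [9] (0, 3, 1, 0)
    [10] (0, 0, 0, 2)
    [11] (0, 3, 1, 0)
    [12] (2, 0, 0, 2)
    [13] (0, 0, 0, 2)
    [14] (0, 3, 1, 0)
    [15] (1, 1, 0, 0)
    [16] (3, 1, 1, 0)
    [17] (3, 1, 1, 0)

Grouping the 17 weights by Ā_5-representative: 5 linkage classes.

[[1, 9, 11, 14], [2, 15], [3, 4, 5, 12], [6, 16, 17], [7, 8, 10, 13]]


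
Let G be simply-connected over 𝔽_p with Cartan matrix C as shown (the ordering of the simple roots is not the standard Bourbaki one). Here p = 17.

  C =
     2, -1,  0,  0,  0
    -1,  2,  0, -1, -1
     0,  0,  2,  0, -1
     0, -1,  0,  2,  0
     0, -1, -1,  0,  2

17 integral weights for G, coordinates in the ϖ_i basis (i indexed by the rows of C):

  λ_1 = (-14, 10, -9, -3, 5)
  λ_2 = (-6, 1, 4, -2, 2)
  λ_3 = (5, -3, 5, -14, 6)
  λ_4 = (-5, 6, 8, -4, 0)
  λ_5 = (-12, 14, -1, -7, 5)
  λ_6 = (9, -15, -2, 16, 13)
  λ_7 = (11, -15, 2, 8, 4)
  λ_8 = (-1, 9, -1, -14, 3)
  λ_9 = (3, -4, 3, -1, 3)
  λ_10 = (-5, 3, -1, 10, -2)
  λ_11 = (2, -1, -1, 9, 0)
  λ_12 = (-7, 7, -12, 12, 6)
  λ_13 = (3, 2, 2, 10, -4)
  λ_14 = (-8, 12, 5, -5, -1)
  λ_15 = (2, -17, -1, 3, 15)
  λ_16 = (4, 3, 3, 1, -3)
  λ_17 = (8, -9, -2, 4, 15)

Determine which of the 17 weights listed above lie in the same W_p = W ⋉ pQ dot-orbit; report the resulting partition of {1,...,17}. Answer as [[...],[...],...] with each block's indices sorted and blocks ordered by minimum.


D_5 Cartan matrix, 5 simple roots permuted; ρ=(1,1,1,1,1).

Folding the 17 weights λ_j+ρ into Ā_17 (reps in the given 5-coord order):

  [1] (5, 2, 2, 2, 2)
  [2] (1, 0, 4, 3, 1)
  [3] (5, 2, 2, 2, 2)
  [4] (4, 0, 9, 3, 0)
  [5] (7, 0, 2, 2, 2)
  [6] (4, 0, 9, 3, 0)
  [7] (0, 2, 6, 3, 1)
  [8] (3, 0, 0, 10, 1)
  [9] (1, 0, 4, 3, 1)
  [10] (3, 0, 0, 10, 1)
  [11] (3, 0, 0, 10, 1)
  [12] (5, 2, 2, 2, 2)
  [13] (3, 0, 0, 10, 1)
  [14] (5, 2, 2, 2, 2)
  [15] (4, 0, 9, 3, 0)
  [16] (5, 2, 2, 2, 2)
  [17] (1, 0, 4, 3, 1)

These 17 weights hit 6 W_17-dot-orbits; sizes (5, 3, 3, 1, 1, 4):

[[1, 3, 12, 14, 16], [2, 9, 17], [4, 6, 15], [5], [7], [8, 10, 11, 13]]


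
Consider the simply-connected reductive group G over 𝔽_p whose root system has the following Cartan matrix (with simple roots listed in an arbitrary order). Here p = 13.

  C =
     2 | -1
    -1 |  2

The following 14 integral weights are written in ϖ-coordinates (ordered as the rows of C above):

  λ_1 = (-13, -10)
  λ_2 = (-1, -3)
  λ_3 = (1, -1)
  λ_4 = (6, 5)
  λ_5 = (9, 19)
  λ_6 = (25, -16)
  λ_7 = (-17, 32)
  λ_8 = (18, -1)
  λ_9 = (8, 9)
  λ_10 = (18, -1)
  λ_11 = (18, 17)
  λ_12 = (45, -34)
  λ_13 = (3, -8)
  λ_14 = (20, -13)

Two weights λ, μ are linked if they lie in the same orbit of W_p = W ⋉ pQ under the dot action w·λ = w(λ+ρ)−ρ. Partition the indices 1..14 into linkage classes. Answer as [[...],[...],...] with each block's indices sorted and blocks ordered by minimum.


Root system A_2: the 2×2 matrix C matches after relabeling.

Folding the 14 weights λ_j+ρ into Ā_13 (reps in the given 2-coord order):

  λ_1 → (1, 4);  λ_2 → (2, 0);  λ_3 → (2, 0);  λ_4 → (7, 6);  λ_5 → (3, 4);  λ_6 → (2, 0);  λ_7 → (3, 4);  λ_8 → (7, 6);  λ_9 → (3, 4);  λ_10 → (7, 6);  λ_11 → (6, 5);  λ_12 → (7, 6);  λ_13 → (3, 4);  λ_14 → (1, 4)

Partition of {1..14} into 5 W_13-dot-orbits:

[[1, 14], [2, 3, 6], [4, 8, 10, 12], [5, 7, 9, 13], [11]]


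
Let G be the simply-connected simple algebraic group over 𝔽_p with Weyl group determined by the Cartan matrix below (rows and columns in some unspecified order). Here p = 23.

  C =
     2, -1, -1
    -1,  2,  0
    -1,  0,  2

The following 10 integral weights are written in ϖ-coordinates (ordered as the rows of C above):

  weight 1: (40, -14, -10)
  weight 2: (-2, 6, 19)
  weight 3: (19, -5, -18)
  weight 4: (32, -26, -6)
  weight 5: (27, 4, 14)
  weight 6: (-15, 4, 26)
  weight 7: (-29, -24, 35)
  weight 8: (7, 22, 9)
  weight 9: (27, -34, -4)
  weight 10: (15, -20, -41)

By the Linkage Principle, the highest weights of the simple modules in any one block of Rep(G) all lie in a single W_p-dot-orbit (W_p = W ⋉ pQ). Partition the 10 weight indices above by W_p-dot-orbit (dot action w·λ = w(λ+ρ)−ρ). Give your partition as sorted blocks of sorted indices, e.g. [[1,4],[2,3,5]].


Root system A_3: the 3×3 matrix C matches after relabeling.

Folding the 10 weights λ_j+ρ into Ā_23 (reps in the given 3-coord order):

  λ_1 → (5, 5, 9)
  λ_2 → (1, 3, 16)
  λ_3 → (1, 3, 16)
  λ_4 → (2, 13, 3)
  λ_5 → (2, 13, 3)
  λ_6 → (5, 5, 9)
  λ_7 → (0, 5, 8)
  λ_8 → (0, 5, 8)
  λ_9 → (2, 13, 3)
  λ_10 → (1, 3, 16)

The 10 indices split into 4 linkage classes (same alcove rep ⇔ same W_23-dot-orbit):

[[1, 6], [2, 3, 10], [4, 5, 9], [7, 8]]


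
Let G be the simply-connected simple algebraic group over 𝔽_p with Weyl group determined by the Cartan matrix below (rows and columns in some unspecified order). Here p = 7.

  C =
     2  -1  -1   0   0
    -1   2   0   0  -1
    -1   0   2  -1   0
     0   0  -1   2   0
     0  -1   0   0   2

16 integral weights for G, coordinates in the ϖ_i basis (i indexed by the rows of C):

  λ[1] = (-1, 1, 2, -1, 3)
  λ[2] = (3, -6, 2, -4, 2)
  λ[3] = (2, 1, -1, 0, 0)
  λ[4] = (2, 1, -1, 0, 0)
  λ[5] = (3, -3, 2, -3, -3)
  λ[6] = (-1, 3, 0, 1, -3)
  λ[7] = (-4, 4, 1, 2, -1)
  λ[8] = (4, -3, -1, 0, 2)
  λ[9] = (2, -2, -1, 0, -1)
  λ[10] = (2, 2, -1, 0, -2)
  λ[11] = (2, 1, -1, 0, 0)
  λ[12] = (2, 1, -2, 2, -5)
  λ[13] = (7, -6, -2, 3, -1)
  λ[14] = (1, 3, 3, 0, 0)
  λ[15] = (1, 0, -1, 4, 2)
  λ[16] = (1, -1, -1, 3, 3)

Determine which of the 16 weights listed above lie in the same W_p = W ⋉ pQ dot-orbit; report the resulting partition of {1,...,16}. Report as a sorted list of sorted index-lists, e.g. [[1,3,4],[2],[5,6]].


Dynkin diagram of C (from the 8 off-diagonal −1 entries): A_5.

W_7-reps of the 16 weights in Ā_7 (same 5-coord order as C):

  [1] (0, 2, 1, 2, 2)
  [2] (0, 2, 1, 2, 2)
  [3] (3, 2, 0, 1, 1)
  [4] (3, 2, 0, 1, 1)
  [5] (0, 2, 1, 2, 2)
  [6] (0, 2, 1, 2, 2)
  [7] (2, 2, 1, 2, 0)
  [8] (3, 2, 0, 1, 1)
  [9] (2, 0, 0, 1, 1)
  [10] (3, 2, 0, 1, 1)
  [11] (3, 2, 0, 1, 1)
  [12] (0, 2, 1, 2, 2)
  [13] (2, 0, 0, 1, 1)
  [14] (2, 0, 0, 1, 1)
  [15] (2, 0, 0, 1, 1)
  [16] (2, 0, 0, 1, 1)

4 distinct reps among the 16 weights ⇒ 4 W_7-linkage classes:

[[1, 2, 5, 6, 12], [3, 4, 8, 10, 11], [7], [9, 13, 14, 15, 16]]


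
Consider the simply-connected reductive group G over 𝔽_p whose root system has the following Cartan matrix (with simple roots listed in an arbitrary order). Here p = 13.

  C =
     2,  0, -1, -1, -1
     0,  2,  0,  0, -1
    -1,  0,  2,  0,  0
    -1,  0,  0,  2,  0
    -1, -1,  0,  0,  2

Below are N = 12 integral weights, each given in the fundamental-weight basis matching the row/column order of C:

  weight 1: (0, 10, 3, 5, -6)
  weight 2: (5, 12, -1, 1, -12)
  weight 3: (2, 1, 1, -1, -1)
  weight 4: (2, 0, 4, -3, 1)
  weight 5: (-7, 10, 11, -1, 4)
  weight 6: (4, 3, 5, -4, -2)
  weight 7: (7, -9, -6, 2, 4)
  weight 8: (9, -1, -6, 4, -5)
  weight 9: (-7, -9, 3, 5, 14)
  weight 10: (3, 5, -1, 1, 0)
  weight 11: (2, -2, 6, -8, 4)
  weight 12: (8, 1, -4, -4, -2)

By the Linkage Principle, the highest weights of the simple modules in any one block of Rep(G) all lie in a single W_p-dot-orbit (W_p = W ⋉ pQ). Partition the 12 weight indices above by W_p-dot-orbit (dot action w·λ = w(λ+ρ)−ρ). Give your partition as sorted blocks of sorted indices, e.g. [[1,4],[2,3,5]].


D_5 Cartan matrix, 5 simple roots permuted; ρ=(1,1,1,1,1).

Ā_13 reps of the 12 weights (D_5, coords as presented):

  1: (0, 2, 0, 2, 4);  2: (3, 2, 2, 0, 0);  3: (3, 2, 2, 0, 0);  4: (1, 1, 5, 2, 1);  5: (2, 1, 3, 3, 1);  6: (1, 1, 5, 2, 1);  7: (3, 2, 2, 0, 0);  8: (2, 1, 3, 3, 1);  9: (0, 2, 0, 2, 4);  10: (0, 2, 0, 2, 4);  11: (2, 1, 3, 3, 1);  12: (2, 1, 3, 3, 1)

Linkage partition of the 12 weights (4 classes, p=13):

[[1, 9, 10], [2, 3, 7], [4, 6], [5, 8, 11, 12]]


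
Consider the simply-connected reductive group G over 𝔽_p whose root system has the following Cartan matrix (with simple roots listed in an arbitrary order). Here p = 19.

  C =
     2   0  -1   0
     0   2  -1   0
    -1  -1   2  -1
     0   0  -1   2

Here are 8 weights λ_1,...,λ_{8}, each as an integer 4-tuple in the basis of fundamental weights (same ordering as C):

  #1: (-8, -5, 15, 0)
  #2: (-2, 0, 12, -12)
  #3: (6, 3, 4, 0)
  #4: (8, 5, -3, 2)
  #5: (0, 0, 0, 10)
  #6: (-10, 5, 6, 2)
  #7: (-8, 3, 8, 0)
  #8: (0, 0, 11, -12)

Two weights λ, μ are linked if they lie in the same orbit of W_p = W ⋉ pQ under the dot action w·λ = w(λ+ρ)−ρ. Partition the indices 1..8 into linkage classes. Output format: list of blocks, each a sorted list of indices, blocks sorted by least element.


C ↔ D_4 under row/col permutation; |W(D_4)| = 192.

Ā_19 reps of the 8 weights (D_4, coords as presented):

  1: (7, 4, 2, 1) · 2: (1, 1, 1, 11) · 3: (7, 4, 2, 1) · 4: (7, 4, 2, 1) · 5: (1, 1, 1, 11) · 6: (7, 4, 2, 1) · 7: (7, 4, 2, 1) · 8: (1, 1, 1, 11)

Partition of {1..8} into 2 W_19-dot-orbits:

[[1, 3, 4, 6, 7], [2, 5, 8]]


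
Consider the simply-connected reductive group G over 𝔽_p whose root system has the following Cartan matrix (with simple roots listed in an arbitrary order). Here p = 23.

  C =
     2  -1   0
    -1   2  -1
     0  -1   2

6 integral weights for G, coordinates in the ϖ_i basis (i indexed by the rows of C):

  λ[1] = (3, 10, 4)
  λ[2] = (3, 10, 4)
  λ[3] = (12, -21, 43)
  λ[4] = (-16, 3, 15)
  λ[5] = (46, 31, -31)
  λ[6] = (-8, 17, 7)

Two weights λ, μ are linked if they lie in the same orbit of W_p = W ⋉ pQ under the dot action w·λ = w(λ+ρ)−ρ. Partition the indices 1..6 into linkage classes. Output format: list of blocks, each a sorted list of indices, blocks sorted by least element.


Type A_3, rank 3, |W|=24; reorder rows/cols to standard.

λ_j+ρ reflected into Ā_23 (⟨·,θ^∨⟩≤23); 3-tuples as given:

    λ_1+ρ ↦ (4, 11, 5)
    λ_2+ρ ↦ (4, 11, 5)
    λ_3+ρ ↦ (13, 1, 2)
    λ_4+ρ ↦ (4, 11, 5)
    λ_5+ρ ↦ (13, 1, 2)
    λ_6+ρ ↦ (4, 11, 5)

Partition of {1..6} into 2 W_23-dot-orbits:

[[1, 2, 4, 6], [3, 5]]


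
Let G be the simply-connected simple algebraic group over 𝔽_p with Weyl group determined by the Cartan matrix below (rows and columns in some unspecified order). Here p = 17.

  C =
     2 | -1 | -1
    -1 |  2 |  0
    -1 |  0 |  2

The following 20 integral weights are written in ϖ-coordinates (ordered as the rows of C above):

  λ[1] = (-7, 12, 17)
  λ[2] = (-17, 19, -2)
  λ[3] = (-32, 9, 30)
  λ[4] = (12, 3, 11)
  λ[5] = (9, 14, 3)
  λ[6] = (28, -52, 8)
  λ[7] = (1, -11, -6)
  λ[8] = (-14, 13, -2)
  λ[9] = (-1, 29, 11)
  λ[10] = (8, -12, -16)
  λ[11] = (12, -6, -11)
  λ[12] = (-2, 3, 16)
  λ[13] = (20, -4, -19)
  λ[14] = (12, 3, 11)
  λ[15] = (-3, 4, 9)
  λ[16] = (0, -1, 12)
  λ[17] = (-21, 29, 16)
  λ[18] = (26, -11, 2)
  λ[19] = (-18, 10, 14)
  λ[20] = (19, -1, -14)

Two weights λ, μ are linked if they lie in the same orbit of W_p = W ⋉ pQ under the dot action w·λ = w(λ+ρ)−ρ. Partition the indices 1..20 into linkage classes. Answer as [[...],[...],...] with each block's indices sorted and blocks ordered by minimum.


C ↔ A_3 under row/col permutation; |W(A_3)| = 24.

Ā_17 reps of the 20 weights (A_3, coords as presented):

  [1] (5, 1, 4) · [2] (1, 0, 13) · [3] (4, 3, 10) · [4] (5, 8, 0) · [5] (2, 3, 8) · [6] (5, 8, 0) · [7] (2, 3, 8) · [8] (1, 0, 13) · [9] (5, 8, 0) · [10] (9, 6, 2) · [11] (2, 3, 8) · [12] (1, 0, 13) · [13] (1, 0, 13) · [14] (5, 8, 0) · [15] (2, 3, 8) · [16] (1, 0, 13) · [17] (4, 3, 10) · [18] (4, 3, 10) · [19] (9, 6, 2) · [20] (4, 3, 10)

These 20 weights hit 6 W_17-dot-orbits; sizes (1, 5, 4, 4, 4, 2):

[[1], [2, 8, 12, 13, 16], [3, 17, 18, 20], [4, 6, 9, 14], [5, 7, 11, 15], [10, 19]]


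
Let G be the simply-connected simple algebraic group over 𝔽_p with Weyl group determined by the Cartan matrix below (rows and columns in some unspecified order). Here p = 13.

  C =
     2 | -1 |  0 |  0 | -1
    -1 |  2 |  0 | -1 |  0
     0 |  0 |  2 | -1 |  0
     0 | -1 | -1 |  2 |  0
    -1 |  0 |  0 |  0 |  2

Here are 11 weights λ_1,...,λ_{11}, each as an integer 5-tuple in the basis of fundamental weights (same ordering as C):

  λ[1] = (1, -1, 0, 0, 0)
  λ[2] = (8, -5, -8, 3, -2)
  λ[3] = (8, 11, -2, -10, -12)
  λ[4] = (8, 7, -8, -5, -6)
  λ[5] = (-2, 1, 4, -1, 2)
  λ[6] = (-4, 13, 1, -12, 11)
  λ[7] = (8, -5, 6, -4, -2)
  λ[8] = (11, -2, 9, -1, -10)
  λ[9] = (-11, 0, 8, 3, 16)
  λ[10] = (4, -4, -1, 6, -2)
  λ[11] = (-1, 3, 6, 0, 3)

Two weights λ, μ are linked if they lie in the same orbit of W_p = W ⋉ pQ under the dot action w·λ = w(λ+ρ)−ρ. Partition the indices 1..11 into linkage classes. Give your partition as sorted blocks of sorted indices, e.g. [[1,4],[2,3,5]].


A_5 Cartan matrix, 5 simple roots permuted; ρ=(1,1,1,1,1).

Folding the 11 weights λ_j+ρ into Ā_13 (reps in the given 5-coord order):

    λ_1+ρ ↦ (2, 0, 1, 1, 1)
    λ_2+ρ ↦ (1, 3, 0, 4, 1)
    λ_3+ρ ↦ (2, 0, 1, 1, 1)
    λ_4+ρ ↦ (1, 3, 0, 4, 1)
    λ_5+ρ ↦ (1, 1, 5, 0, 2)
    λ_6+ρ ↦ (2, 0, 1, 1, 1)
    λ_7+ρ ↦ (1, 3, 0, 4, 1)
    λ_8+ρ ↦ (2, 0, 1, 1, 1)
    λ_9+ρ ↦ (0, 4, 4, 1, 1)
    λ_10+ρ ↦ (1, 3, 0, 4, 1)
    λ_11+ρ ↦ (0, 4, 4, 1, 1)

These 11 weights hit 4 W_13-dot-orbits; sizes (4, 4, 1, 2):

[[1, 3, 6, 8], [2, 4, 7, 10], [5], [9, 11]]


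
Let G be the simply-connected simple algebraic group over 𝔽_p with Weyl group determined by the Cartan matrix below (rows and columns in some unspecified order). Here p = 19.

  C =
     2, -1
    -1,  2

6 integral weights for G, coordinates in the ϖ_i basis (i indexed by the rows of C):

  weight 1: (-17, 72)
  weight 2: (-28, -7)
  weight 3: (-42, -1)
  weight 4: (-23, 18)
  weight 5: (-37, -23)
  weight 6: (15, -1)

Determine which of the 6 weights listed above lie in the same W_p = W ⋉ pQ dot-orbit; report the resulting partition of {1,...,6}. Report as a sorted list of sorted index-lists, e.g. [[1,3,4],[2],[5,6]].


Dynkin diagram of C (from the 2 off-diagonal −1 entries): A_2.

λ_j+ρ reflected into Ā_19 (⟨·,θ^∨⟩≤19); 2-tuples as given:

    1: (16, 0)
    2: (8, 5)
    3: (16, 0)
    4: (16, 0)
    5: (2, 16)
    6: (16, 0)

3 distinct reps among the 6 weights ⇒ 3 W_19-linkage classes:

[[1, 3, 4, 6], [2], [5]]


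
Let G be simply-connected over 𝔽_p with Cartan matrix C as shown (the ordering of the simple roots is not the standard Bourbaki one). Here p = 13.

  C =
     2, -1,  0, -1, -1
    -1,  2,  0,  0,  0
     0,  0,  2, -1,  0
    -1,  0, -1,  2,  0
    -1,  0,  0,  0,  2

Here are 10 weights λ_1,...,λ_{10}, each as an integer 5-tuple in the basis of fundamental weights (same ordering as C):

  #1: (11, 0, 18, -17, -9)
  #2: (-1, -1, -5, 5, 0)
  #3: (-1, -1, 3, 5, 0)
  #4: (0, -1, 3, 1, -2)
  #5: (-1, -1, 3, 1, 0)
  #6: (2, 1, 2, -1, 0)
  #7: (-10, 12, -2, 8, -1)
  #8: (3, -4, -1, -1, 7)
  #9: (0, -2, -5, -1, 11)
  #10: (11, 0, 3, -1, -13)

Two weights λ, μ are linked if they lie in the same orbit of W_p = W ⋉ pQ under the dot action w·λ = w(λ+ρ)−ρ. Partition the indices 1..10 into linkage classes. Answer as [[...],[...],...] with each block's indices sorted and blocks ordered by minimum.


C ↔ D_5 under row/col permutation; |W(D_5)| = 1920.

Each λ_j+ρ reduced to Ā_13; 5-tuples below use C's row order:

  λ_1+ρ ↦ (1, 5, 3, 0, 2) · λ_2+ρ ↦ (0, 0, 4, 2, 1) · λ_3+ρ ↦ (0, 0, 4, 2, 1) · λ_4+ρ ↦ (0, 0, 4, 2, 1) · λ_5+ρ ↦ (0, 0, 4, 2, 1) · λ_6+ρ ↦ (3, 2, 3, 0, 1) · λ_7+ρ ↦ (1, 3, 0, 0, 8) · λ_8+ρ ↦ (1, 3, 0, 0, 8) · λ_9+ρ ↦ (1, 3, 0, 0, 8) · λ_10+ρ ↦ (1, 3, 0, 0, 8)

Partition of {1..10} into 4 W_13-dot-orbits:

[[1], [2, 3, 4, 5], [6], [7, 8, 9, 10]]


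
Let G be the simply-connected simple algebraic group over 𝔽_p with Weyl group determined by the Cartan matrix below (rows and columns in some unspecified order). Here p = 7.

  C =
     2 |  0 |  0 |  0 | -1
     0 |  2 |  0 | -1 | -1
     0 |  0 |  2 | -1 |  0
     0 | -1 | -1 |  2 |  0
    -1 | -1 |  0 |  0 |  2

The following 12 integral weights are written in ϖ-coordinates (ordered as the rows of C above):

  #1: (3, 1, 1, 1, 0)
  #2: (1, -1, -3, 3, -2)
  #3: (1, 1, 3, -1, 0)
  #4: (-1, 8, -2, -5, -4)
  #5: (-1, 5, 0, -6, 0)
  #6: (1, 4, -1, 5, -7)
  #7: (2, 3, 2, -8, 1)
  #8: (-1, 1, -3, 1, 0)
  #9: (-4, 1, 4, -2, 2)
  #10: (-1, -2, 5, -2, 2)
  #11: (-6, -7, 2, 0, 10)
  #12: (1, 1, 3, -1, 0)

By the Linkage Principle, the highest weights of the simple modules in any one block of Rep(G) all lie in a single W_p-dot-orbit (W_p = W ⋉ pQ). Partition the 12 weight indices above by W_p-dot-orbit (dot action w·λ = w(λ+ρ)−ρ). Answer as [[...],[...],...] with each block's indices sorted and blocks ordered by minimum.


Dynkin diagram of C (from the 8 off-diagonal −1 entries): A_5.

Each λ_j+ρ reduced to Ā_7; 5-tuples below use C's row order:

  [1] (0, 2, 2, 0, 1) · [2] (1, 1, 2, 1, 0) · [3] (0, 2, 2, 0, 1) · [4] (1, 1, 2, 1, 0) · [5] (0, 1, 4, 1, 1) · [6] (0, 1, 4, 1, 1) · [7] (0, 2, 2, 0, 1) · [8] (0, 2, 2, 0, 1) · [9] (1, 1, 2, 1, 0) · [10] (0, 1, 4, 1, 1) · [11] (1, 1, 2, 1, 0) · [12] (0, 2, 2, 0, 1)

3 distinct reps among the 12 weights ⇒ 3 W_7-linkage classes:

[[1, 3, 7, 8, 12], [2, 4, 9, 11], [5, 6, 10]]


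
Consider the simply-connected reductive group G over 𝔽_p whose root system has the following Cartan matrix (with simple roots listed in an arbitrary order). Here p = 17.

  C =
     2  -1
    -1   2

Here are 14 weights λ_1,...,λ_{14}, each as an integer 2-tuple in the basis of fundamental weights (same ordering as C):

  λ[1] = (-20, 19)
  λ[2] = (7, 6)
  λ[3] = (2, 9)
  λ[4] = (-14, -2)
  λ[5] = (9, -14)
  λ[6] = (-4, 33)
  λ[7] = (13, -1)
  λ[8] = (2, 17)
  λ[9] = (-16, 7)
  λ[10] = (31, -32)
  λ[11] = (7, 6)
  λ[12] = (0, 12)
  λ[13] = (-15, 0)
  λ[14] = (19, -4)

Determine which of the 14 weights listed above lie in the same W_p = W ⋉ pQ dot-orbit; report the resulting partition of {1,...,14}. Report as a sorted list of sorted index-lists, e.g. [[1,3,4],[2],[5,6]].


Root system A_2: the 2×2 matrix C matches after relabeling.

W_17-reps of the 14 weights in Ā_17 (same 2-coord order as C):

  1: (14, 2)
  2: (8, 7)
  3: (3, 10)
  4: (1, 13)
  5: (3, 10)
  6: (14, 0)
  7: (14, 0)
  8: (1, 13)
  9: (8, 7)
  10: (14, 2)
  11: (8, 7)
  12: (1, 13)
  13: (1, 13)
  14: (14, 0)

Linkage partition of the 14 weights (5 classes, p=17):

[[1, 10], [2, 9, 11], [3, 5], [4, 8, 12, 13], [6, 7, 14]]


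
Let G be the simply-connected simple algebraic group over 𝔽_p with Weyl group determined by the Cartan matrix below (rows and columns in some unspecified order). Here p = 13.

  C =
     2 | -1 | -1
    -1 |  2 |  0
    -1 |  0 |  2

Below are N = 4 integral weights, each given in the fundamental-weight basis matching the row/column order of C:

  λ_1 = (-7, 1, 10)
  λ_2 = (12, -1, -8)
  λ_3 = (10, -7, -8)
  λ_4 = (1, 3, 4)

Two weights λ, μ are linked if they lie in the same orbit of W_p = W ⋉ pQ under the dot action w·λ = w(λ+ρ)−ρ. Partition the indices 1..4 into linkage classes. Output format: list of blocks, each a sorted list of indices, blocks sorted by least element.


Root system A_3: the 3×3 matrix C matches after relabeling.

Alcove-folded reps (p=13, 4 weights, presented ϖ-order):

    λ_1+ρ ↦ (2, 4, 5)
    λ_2+ρ ↦ (6, 0, 7)
    λ_3+ρ ↦ (2, 4, 5)
    λ_4+ρ ↦ (2, 4, 5)

These 4 weights hit 2 W_13-dot-orbits; sizes (3, 1):

[[1, 3, 4], [2]]


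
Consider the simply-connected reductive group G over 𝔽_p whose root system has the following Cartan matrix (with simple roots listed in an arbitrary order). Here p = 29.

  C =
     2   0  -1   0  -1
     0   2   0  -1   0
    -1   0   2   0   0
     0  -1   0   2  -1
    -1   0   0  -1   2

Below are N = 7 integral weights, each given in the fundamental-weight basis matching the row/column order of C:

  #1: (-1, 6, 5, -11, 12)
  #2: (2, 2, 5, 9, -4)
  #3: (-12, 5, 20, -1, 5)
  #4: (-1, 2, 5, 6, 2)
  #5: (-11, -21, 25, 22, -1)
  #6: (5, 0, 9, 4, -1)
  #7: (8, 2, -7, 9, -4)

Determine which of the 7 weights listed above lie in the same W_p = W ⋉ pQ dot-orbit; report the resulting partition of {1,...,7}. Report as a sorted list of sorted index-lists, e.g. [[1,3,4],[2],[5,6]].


Dynkin diagram of C (from the 8 off-diagonal −1 entries): A_5.

Each λ_j+ρ reduced to Ā_29; 5-tuples below use C's row order:

  λ_1 → (0, 3, 6, 7, 3) · λ_2 → (0, 3, 6, 7, 3) · λ_3 → (6, 1, 10, 5, 0) · λ_4 → (0, 3, 6, 7, 3) · λ_5 → (0, 3, 6, 7, 3) · λ_6 → (6, 1, 10, 5, 0) · λ_7 → (0, 3, 6, 7, 3)

Partition of {1..7} into 2 W_29-dot-orbits:

[[1, 2, 4, 5, 7], [3, 6]]


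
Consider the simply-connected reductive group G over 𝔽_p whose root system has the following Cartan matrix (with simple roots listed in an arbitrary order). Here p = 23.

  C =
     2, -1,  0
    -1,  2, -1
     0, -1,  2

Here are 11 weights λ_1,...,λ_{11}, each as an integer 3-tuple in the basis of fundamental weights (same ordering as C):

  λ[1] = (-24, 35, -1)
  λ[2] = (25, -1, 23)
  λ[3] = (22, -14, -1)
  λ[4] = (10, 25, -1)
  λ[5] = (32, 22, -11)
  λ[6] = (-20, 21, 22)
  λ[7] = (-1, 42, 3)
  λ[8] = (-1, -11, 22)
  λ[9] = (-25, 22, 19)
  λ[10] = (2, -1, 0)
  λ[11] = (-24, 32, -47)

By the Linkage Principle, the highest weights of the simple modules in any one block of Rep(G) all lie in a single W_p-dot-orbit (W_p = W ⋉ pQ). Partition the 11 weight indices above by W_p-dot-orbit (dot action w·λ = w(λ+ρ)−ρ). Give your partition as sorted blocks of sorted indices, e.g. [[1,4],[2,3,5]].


C ↔ A_3 under row/col permutation; |W(A_3)| = 24.

Ā_23 reps of the 11 weights (A_3, coords as presented):

    λ_1 → (10, 0, 13)
    λ_2 → (3, 0, 1)
    λ_3 → (10, 0, 13)
    λ_4 → (0, 9, 11)
    λ_5 → (10, 0, 13)
    λ_6 → (3, 0, 1)
    λ_7 → (3, 0, 1)
    λ_8 → (10, 0, 13)
    λ_9 → (3, 0, 1)
    λ_10 → (3, 0, 1)
    λ_11 → (10, 0, 13)

3 distinct reps among the 11 weights ⇒ 3 W_23-linkage classes:

[[1, 3, 5, 8, 11], [2, 6, 7, 9, 10], [4]]


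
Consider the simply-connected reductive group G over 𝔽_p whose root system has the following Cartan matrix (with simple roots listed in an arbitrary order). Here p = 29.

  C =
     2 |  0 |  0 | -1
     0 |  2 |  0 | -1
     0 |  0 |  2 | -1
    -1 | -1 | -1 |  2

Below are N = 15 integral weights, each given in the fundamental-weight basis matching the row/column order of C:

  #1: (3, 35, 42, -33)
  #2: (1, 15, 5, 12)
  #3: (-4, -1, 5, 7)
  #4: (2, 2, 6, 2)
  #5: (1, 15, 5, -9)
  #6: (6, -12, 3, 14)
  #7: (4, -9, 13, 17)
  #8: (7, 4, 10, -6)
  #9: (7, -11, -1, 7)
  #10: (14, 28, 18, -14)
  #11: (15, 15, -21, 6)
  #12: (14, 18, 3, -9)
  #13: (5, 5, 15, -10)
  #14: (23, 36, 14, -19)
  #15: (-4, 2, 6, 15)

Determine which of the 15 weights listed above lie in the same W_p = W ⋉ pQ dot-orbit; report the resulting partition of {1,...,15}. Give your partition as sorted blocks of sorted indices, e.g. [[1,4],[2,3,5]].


Cartan matrix: type D_4 (|W|=192); un-permuting the 4 rows.

λ_j+ρ reflected into Ā_29 (⟨·,θ^∨⟩≤29); 4-tuples as given:

  λ_1 → (7, 11, 4, 3) · λ_2 → (6, 8, 2, 0) · λ_3 → (3, 0, 6, 5) · λ_4 → (3, 3, 7, 3) · λ_5 → (6, 8, 2, 0) · λ_6 → (7, 11, 4, 3) · λ_7 → (3, 0, 6, 5) · λ_8 → (3, 0, 6, 5) · λ_9 → (6, 8, 2, 0) · λ_10 → (6, 8, 2, 0) · λ_11 → (3, 3, 7, 3) · λ_12 → (7, 11, 4, 3) · λ_13 → (3, 3, 7, 3) · λ_14 → (3, 0, 6, 5) · λ_15 → (3, 3, 7, 3)

The 15 indices split into 4 linkage classes (same alcove rep ⇔ same W_29-dot-orbit):

[[1, 6, 12], [2, 5, 9, 10], [3, 7, 8, 14], [4, 11, 13, 15]]


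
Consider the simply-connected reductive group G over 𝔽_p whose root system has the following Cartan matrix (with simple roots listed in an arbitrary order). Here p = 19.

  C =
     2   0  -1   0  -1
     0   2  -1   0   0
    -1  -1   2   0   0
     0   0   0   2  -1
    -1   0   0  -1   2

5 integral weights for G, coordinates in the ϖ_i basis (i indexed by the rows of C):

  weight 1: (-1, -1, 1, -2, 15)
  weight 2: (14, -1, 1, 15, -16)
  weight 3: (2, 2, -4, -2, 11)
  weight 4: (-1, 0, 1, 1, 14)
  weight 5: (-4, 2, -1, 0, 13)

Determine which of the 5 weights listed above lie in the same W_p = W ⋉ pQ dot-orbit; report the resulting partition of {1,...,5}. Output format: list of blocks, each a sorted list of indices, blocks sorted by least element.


A_5 Cartan matrix, 5 simple roots permuted; ρ=(1,1,1,1,1).

λ_j+ρ reflected into Ā_19 (⟨·,θ^∨⟩≤19); 5-tuples as given:

  1: (0, 0, 2, 1, 15);  2: (0, 0, 2, 1, 15);  3: (0, 0, 3, 1, 11);  4: (0, 0, 2, 1, 15);  5: (0, 0, 3, 1, 11)

The 5 indices split into 2 linkage classes (same alcove rep ⇔ same W_19-dot-orbit):

[[1, 2, 4], [3, 5]]


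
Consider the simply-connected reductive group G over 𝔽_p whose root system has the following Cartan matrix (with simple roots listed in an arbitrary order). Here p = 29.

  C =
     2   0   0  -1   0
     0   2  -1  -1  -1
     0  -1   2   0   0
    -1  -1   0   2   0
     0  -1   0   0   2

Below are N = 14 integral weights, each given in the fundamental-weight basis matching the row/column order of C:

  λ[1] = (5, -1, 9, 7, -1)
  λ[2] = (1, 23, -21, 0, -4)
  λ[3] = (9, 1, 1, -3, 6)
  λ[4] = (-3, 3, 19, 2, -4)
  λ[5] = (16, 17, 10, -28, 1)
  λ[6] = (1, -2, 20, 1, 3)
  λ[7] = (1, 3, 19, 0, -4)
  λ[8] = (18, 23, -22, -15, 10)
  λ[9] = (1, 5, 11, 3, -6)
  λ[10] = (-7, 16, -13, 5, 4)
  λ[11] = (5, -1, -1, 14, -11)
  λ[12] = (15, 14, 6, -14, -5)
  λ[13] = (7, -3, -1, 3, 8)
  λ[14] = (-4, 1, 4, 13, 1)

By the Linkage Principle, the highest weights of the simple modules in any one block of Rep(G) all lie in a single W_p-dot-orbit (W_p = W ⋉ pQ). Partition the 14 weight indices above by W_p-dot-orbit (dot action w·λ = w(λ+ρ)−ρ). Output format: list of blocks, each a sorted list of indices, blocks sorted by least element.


Root system D_5: the 5×5 matrix C matches after relabeling.

Ā_29 reps of the 14 weights (D_5, coords as presented):

  λ_1 → (6, 0, 10, 5, 0);  λ_2 → (2, 1, 20, 1, 3);  λ_3 → (8, 0, 2, 2, 7);  λ_4 → (2, 1, 20, 1, 3);  λ_5 → (8, 0, 2, 2, 7);  λ_6 → (2, 1, 20, 1, 3);  λ_7 → (2, 1, 20, 1, 3);  λ_8 → (6, 0, 10, 5, 0);  λ_9 → (2, 1, 12, 4, 5);  λ_10 → (2, 1, 12, 4, 5);  λ_11 → (6, 0, 10, 5, 0);  λ_12 → (3, 2, 5, 4, 2);  λ_13 → (8, 0, 2, 2, 7);  λ_14 → (3, 2, 5, 4, 2)

Linkage partition of the 14 weights (5 classes, p=29):

[[1, 8, 11], [2, 4, 6, 7], [3, 5, 13], [9, 10], [12, 14]]


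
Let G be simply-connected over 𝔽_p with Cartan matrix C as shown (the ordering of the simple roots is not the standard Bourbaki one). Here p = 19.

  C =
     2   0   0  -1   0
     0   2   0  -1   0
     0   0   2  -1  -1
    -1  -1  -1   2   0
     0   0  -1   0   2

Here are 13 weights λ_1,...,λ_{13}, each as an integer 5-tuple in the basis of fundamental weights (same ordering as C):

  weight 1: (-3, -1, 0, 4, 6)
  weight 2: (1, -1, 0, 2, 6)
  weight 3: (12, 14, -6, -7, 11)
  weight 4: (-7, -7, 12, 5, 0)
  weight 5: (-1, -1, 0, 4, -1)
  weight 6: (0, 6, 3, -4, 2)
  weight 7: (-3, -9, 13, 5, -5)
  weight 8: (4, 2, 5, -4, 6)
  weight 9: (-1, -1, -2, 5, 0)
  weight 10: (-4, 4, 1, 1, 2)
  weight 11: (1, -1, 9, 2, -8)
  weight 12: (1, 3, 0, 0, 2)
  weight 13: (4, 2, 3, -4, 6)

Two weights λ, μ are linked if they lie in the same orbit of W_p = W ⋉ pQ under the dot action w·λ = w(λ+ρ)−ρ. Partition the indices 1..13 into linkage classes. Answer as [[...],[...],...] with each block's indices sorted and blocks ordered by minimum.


Root system D_5: the 5×5 matrix C matches after relabeling.

Alcove-folded reps (p=19, 13 weights, presented ϖ-order):

    [1] (2, 0, 1, 3, 7)
    [2] (2, 0, 1, 3, 7)
    [3] (2, 4, 1, 1, 3)
    [4] (0, 0, 1, 5, 0)
    [5] (0, 0, 1, 5, 0)
    [6] (2, 4, 1, 1, 3)
    [7] (2, 4, 1, 1, 3)
    [8] (2, 0, 1, 3, 7)
    [9] (0, 0, 1, 5, 0)
    [10] (2, 4, 1, 1, 3)
    [11] (2, 0, 1, 3, 7)
    [12] (2, 4, 1, 1, 3)
    [13] (2, 0, 1, 3, 7)

These 13 weights hit 3 W_19-dot-orbits; sizes (5, 5, 3):

[[1, 2, 8, 11, 13], [3, 6, 7, 10, 12], [4, 5, 9]]
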